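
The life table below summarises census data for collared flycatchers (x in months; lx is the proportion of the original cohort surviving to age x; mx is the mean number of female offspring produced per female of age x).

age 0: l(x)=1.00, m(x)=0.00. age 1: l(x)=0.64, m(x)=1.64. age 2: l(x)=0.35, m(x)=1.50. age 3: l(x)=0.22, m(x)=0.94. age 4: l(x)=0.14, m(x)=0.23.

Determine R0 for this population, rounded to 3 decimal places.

lx·mx by age: 0, 1.0496, 0.525, 0.2068, 0.0322
R0 = Σ lx·mx = 1.8136 → 1.814

1.814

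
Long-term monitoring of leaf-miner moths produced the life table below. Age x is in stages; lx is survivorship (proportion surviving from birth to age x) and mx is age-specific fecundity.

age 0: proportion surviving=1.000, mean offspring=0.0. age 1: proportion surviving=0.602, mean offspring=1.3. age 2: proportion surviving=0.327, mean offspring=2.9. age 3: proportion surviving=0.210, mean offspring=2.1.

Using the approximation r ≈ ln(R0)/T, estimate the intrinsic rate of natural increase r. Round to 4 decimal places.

R0 = Σ lx·mx = 0 + 0.7826 + 0.9483 + 0.441 = 2.1719
Σ x·lx·mx = 4.0022; T = 4.0022/2.1719 = 1.84272…
r ≈ ln(R0)/T = ln(2.1719)/1.84272… = 0.420901… → 0.4209

0.4209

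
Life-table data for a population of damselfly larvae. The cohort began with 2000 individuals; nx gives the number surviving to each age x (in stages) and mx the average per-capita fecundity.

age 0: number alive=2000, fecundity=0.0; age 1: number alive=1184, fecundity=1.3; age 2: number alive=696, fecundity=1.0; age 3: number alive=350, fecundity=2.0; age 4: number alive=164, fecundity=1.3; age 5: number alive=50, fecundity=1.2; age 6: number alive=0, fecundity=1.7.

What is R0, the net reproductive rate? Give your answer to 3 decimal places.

1.604

lx = nx/n0 = nx/2000: 1, 0.592, 0.348, 0.175, 0.082, 0.025, 0
lx·mx by age: 0, 0.7696, 0.348, 0.35, 0.1066, 0.03, 0
R0 = Σ lx·mx = 1.6042 → 1.604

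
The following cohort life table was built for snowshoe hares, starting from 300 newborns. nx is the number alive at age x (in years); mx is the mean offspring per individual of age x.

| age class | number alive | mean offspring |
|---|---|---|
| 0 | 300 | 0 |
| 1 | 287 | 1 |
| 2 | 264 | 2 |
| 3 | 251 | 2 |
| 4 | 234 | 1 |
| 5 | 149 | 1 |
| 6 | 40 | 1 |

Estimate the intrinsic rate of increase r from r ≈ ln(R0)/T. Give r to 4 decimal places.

0.6412

lx = nx/n0 = nx/300: 1, 0.95667…, 0.88, 0.83667…, 0.78, 0.49667…, 0.13333…
R0 = Σ lx·mx = 0 + 0.95667… + 1.76 + 1.67333… + 0.78 + 0.49667… + 0.13333… = 5.8…
Σ x·lx·mx = 15.9…; T = 15.9…/5.8… = 2.74138…
r ≈ ln(R0)/T = ln(5.8…)/2.74138… = 0.641231… → 0.6412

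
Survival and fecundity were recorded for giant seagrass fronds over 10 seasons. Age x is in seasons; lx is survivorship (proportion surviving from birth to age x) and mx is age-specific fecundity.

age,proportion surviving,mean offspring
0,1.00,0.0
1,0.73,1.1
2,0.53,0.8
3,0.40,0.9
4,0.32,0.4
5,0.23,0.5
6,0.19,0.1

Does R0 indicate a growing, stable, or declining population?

R0 = Σ lx·mx = 0 + 0.803 + 0.424 + 0.36 + 0.128 + 0.115 + 0.019 = 1.849
R0 > 1, so the population is growing.

growing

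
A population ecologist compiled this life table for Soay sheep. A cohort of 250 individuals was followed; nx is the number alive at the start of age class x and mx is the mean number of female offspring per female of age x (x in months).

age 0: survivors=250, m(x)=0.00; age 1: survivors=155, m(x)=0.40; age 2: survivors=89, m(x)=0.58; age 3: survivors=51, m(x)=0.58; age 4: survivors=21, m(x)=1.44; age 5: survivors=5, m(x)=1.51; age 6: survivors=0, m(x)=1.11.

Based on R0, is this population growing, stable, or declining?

declining

lx = nx/n0 = nx/250: 1, 0.62, 0.356, 0.204, 0.084, 0.02, 0
R0 = Σ lx·mx = 0 + 0.248 + 0.20648 + 0.11832 + 0.12096 + 0.0302 + 0 = 0.72396
R0 < 1, so the population is declining.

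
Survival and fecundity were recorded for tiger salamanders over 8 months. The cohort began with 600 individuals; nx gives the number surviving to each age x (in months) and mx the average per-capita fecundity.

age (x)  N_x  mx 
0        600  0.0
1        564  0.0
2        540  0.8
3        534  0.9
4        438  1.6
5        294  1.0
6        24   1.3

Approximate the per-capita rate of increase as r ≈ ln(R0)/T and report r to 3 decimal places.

lx = nx/n0 = nx/600: 1, 0.94, 0.9, 0.89, 0.73, 0.49, 0.04
R0 = Σ lx·mx = 0 + 0 + 0.72 + 0.801 + 1.168 + 0.49 + 0.052 = 3.231
Σ x·lx·mx = 11.277; T = 11.277/3.231 = 3.49025…
r ≈ ln(R0)/T = ln(3.231)/3.49025… = 0.33602… → 0.336

0.336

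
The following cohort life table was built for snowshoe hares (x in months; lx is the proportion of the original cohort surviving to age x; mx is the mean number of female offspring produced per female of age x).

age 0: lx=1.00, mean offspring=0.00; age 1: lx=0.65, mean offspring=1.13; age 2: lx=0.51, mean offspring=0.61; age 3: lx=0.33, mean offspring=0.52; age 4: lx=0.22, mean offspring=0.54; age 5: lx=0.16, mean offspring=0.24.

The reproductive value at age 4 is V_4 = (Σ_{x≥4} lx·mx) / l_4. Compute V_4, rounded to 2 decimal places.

0.71

lx·mx for x ≥ 4: 0.1188, 0.0384 → sum = 0.1572
V_4 = 0.1572 / l_4 = 0.1572 / 0.22 = 0.714545… → 0.71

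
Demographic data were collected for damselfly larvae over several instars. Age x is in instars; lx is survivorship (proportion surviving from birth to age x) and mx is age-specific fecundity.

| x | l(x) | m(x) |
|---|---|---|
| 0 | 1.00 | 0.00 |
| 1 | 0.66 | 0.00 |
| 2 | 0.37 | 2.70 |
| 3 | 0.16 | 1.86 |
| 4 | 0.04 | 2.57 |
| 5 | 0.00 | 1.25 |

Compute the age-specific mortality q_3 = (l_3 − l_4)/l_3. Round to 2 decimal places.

0.75

q_3 = (l_3 − l_4) / l_3 = (0.16 − 0.04) / 0.16
     = 0.12 / 0.16 = 0.75 → 0.75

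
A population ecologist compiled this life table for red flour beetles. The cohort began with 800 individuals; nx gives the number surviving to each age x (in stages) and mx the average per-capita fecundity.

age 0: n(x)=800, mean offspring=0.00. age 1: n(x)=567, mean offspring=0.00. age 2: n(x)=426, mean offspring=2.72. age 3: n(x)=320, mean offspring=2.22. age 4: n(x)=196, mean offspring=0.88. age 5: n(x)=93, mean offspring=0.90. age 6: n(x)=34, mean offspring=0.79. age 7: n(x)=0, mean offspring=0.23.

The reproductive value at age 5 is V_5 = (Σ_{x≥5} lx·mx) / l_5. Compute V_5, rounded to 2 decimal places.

lx = nx/n0 = nx/800: 1, 0.70875, 0.5325, 0.4, 0.245, 0.11625, 0.0425, 0
lx·mx for x ≥ 5: 0.104625…, 0.033575, 0 → sum = 0.1382…
V_5 = 0.1382… / l_5 = 0.1382… / 0.11625 = 1.188817… → 1.19

1.19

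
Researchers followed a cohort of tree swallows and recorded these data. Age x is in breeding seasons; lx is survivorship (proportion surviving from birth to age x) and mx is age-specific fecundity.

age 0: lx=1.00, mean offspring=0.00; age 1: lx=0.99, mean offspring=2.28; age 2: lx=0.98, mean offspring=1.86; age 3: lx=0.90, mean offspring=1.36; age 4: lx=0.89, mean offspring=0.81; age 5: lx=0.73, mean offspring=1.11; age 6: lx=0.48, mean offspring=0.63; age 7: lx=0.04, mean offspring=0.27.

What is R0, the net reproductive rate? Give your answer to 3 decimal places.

7.148

lx·mx by age: 0, 2.2572, 1.8228, 1.224, 0.7209, 0.8103, 0.3024, 0.0108
R0 = Σ lx·mx = 7.1484 → 7.148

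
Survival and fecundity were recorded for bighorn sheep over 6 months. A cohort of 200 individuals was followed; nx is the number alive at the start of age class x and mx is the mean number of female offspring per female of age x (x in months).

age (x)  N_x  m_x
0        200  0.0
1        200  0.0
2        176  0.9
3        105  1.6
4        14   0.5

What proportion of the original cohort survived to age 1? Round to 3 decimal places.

1.000

l_1 = n_1/n_0 = 200/200 = 1 → 1.000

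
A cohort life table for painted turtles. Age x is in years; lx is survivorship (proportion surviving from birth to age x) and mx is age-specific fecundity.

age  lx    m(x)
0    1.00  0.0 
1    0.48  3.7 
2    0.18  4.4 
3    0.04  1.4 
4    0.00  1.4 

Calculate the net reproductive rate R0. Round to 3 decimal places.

2.624

lx·mx by age: 0, 1.776, 0.792, 0.056, 0
R0 = Σ lx·mx = 2.624 → 2.624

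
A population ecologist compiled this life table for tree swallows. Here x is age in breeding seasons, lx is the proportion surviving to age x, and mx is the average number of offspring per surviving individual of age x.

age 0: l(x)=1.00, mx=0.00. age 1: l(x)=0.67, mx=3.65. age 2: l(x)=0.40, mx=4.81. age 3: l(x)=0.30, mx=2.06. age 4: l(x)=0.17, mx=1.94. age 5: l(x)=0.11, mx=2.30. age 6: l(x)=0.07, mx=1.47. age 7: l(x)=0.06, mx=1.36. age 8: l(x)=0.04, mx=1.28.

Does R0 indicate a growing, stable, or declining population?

growing

R0 = Σ lx·mx = 0 + 2.4455 + 1.924 + 0.618 + 0.3298 + 0.253 + 0.1029 + 0.0816 + 0.0512 = 5.806
R0 > 1, so the population is growing.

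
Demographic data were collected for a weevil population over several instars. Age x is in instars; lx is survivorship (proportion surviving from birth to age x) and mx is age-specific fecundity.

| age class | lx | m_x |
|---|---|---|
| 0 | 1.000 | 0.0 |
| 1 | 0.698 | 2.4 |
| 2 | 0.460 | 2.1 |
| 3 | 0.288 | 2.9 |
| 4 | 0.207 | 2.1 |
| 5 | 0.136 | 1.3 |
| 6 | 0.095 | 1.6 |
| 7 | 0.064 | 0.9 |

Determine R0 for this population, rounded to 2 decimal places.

lx·mx by age: 0, 1.6752, 0.966, 0.8352, 0.4347, 0.1768, 0.152, 0.0576
R0 = Σ lx·mx = 4.2975 → 4.30

4.30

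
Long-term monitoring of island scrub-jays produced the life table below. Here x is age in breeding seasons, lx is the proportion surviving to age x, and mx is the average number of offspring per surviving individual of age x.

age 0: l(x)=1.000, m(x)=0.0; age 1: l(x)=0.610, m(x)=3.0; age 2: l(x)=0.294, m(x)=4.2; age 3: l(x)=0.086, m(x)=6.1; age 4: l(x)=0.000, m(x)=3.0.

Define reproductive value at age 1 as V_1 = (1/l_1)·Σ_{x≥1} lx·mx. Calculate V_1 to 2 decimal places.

5.88

lx·mx for x ≥ 1: 1.83, 1.2348, 0.5246, 0 → sum = 3.5894
V_1 = 3.5894 / l_1 = 3.5894 / 0.61 = 5.884262… → 5.88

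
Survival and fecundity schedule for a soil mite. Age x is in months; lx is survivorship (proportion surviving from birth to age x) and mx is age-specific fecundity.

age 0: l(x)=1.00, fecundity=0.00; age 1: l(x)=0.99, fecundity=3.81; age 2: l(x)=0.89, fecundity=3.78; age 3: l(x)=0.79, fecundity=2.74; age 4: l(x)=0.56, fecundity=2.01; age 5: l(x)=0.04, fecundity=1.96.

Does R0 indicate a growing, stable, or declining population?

growing

R0 = Σ lx·mx = 0 + 3.7719 + 3.3642 + 2.1646 + 1.1256 + 0.0784 = 10.5047
R0 > 1, so the population is growing.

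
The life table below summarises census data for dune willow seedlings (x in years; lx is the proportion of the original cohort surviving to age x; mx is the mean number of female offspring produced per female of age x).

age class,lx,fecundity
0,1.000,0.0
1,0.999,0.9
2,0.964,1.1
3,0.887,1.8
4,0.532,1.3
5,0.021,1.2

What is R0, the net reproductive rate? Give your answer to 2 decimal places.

lx·mx by age: 0, 0.8991, 1.0604, 1.5966, 0.6916, 0.0252
R0 = Σ lx·mx = 4.2729 → 4.27

4.27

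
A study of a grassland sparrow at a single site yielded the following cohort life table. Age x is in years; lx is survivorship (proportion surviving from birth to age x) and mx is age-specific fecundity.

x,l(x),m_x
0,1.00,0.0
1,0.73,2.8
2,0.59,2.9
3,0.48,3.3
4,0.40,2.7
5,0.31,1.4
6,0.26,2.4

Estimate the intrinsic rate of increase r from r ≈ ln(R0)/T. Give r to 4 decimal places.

0.7355

R0 = Σ lx·mx = 0 + 2.044 + 1.711 + 1.584 + 1.08 + 0.434 + 0.624 = 7.477
Σ x·lx·mx = 20.452; T = 20.452/7.477 = 2.73532…
r ≈ ln(R0)/T = ln(7.477)/2.73532… = 0.735501… → 0.7355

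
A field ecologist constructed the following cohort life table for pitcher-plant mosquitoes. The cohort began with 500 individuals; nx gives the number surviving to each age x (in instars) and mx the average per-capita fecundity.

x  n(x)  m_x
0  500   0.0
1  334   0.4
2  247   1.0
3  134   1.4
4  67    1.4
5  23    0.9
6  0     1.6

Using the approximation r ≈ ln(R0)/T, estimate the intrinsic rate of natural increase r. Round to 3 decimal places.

lx = nx/n0 = nx/500: 1, 0.668, 0.494, 0.268, 0.134, 0.046, 0
R0 = Σ lx·mx = 0 + 0.2672 + 0.494 + 0.3752 + 0.1876 + 0.0414 + 0 = 1.3654
Σ x·lx·mx = 3.3382; T = 3.3382/1.3654 = 2.44485…
r ≈ ln(R0)/T = ln(1.3654)/2.44485… = 0.12739… → 0.127

0.127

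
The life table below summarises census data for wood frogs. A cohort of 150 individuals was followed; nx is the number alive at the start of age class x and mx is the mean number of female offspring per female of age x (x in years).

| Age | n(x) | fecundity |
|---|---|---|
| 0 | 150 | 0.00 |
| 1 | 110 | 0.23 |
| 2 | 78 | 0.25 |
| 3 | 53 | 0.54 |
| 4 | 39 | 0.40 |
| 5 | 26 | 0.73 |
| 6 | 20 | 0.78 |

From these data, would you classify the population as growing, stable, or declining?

declining

lx = nx/n0 = nx/150: 1, 0.73333…, 0.52, 0.35333…, 0.26, 0.17333…, 0.13333…
R0 = Σ lx·mx = 0 + 0.168667… + 0.13 + 0.1908… + 0.104 + 0.126533… + 0.104… = 0.824…
R0 < 1, so the population is declining.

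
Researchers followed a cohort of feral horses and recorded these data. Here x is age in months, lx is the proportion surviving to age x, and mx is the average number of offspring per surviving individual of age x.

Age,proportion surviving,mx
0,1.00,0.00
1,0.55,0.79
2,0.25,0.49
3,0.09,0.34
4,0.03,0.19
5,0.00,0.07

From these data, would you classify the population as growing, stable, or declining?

R0 = Σ lx·mx = 0 + 0.4345 + 0.1225 + 0.0306 + 0.0057 + 0 = 0.5933
R0 < 1, so the population is declining.

declining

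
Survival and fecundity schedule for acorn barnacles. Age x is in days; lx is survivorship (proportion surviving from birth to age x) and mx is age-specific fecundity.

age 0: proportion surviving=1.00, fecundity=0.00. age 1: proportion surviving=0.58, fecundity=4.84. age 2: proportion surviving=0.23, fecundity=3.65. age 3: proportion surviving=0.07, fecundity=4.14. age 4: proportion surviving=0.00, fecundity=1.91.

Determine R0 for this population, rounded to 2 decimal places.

3.94

lx·mx by age: 0, 2.8072, 0.8395, 0.2898, 0
R0 = Σ lx·mx = 3.9365 → 3.94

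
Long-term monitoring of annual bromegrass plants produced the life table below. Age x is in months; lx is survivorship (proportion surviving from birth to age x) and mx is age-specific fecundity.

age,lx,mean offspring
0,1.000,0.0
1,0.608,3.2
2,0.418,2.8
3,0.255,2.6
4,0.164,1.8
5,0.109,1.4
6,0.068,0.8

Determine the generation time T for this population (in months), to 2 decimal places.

2.00

lx·mx: 0, 1.9456, 1.1704, 0.663, 0.2952, 0.1526, 0.0544 → R0 = 4.2812
x·lx·mx: 0, 1.9456, 2.3408, 1.989, 1.1808, 0.763, 0.3264 → Σ = 8.5456
T = 8.5456 / 4.2812 = 1.996076… → 2.00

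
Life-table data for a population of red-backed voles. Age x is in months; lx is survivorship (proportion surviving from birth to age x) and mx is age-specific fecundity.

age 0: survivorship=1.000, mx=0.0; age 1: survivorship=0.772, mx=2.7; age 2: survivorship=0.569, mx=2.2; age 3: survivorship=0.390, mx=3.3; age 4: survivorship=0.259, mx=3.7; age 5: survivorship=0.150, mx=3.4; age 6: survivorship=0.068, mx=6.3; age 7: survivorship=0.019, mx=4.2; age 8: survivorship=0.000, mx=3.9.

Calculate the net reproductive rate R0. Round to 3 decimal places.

lx·mx by age: 0, 2.0844, 1.2518, 1.287, 0.9583, 0.51, 0.4284, 0.0798, 0
R0 = Σ lx·mx = 6.5997 → 6.600

6.600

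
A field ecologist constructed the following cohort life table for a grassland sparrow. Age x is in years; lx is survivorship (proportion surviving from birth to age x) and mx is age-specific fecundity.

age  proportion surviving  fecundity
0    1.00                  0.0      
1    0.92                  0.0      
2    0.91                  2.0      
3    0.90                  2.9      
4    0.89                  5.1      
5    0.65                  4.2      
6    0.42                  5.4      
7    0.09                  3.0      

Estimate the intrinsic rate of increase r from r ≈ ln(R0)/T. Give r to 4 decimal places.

0.6433

R0 = Σ lx·mx = 0 + 0 + 1.82 + 2.61 + 4.539 + 2.73 + 2.268 + 0.27 = 14.237
Σ x·lx·mx = 58.774; T = 58.774/14.237 = 4.12826…
r ≈ ln(R0)/T = ln(14.237)/4.12826… = 0.643333… → 0.6433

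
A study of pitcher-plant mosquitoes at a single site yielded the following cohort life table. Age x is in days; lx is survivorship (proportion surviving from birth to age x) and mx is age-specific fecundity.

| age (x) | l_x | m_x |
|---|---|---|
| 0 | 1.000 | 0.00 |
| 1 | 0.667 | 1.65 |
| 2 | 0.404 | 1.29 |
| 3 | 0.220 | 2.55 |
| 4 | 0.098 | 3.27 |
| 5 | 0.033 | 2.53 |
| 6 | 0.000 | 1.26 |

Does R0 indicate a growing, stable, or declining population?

growing

R0 = Σ lx·mx = 0 + 1.10055 + 0.52116 + 0.561 + 0.32046 + 0.08349 + 0 = 2.58666
R0 > 1, so the population is growing.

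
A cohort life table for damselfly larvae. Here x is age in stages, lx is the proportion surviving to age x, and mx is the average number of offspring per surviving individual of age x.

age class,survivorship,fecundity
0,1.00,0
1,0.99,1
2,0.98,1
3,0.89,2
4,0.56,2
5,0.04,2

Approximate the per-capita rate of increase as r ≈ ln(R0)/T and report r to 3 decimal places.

0.601

R0 = Σ lx·mx = 0 + 0.99 + 0.98 + 1.78 + 1.12 + 0.08 = 4.95
Σ x·lx·mx = 13.17; T = 13.17/4.95 = 2.66061…
r ≈ ln(R0)/T = ln(4.95)/2.66061… = 0.60114… → 0.601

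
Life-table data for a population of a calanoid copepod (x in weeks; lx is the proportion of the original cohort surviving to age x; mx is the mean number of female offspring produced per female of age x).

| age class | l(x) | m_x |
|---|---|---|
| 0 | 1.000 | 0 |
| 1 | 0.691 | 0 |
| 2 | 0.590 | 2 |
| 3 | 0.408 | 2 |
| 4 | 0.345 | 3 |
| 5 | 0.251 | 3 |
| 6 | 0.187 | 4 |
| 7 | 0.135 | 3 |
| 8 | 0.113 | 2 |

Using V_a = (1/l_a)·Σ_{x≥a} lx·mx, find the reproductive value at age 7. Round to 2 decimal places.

lx·mx for x ≥ 7: 0.405, 0.226 → sum = 0.631
V_7 = 0.631 / l_7 = 0.631 / 0.135 = 4.674074… → 4.67

4.67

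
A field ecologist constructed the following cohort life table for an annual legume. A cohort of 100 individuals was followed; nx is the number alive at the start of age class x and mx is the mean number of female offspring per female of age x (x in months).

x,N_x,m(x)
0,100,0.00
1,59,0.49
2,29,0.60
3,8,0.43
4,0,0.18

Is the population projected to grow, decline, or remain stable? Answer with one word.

declining

lx = nx/n0 = nx/100: 1, 0.59, 0.29, 0.08, 0
R0 = Σ lx·mx = 0 + 0.2891 + 0.174 + 0.0344 + 0 = 0.4975
R0 < 1, so the population is declining.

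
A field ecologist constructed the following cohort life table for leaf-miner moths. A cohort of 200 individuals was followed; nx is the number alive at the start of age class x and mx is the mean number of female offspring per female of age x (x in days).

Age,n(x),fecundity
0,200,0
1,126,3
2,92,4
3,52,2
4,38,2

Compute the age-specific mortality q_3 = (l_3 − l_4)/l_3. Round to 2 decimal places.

lx = nx/n0 = nx/200: 1, 0.63, 0.46, 0.26, 0.19
q_3 = (l_3 − l_4) / l_3 = (0.26 − 0.19) / 0.26
     = 0.07 / 0.26 = 0.269231… → 0.27

0.27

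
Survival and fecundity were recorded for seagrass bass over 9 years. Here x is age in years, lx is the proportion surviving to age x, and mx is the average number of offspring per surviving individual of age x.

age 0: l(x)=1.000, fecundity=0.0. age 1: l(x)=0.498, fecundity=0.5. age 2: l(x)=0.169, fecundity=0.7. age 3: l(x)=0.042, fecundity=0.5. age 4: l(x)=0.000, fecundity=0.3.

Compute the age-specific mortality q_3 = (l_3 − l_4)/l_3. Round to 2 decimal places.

q_3 = (l_3 − l_4) / l_3 = (0.042 − 0) / 0.042
     = 0.042 / 0.042 = 1 → 1.00

1.00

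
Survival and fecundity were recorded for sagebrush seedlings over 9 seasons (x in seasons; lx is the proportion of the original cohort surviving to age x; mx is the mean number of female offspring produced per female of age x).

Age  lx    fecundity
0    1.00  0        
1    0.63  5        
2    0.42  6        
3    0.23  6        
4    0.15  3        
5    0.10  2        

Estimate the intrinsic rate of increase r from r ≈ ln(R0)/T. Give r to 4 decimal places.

R0 = Σ lx·mx = 0 + 3.15 + 2.52 + 1.38 + 0.45 + 0.2 = 7.7
Σ x·lx·mx = 15.13; T = 15.13/7.7 = 1.96494…
r ≈ ln(R0)/T = ln(7.7)/1.96494… = 1.038823… → 1.0388

1.0388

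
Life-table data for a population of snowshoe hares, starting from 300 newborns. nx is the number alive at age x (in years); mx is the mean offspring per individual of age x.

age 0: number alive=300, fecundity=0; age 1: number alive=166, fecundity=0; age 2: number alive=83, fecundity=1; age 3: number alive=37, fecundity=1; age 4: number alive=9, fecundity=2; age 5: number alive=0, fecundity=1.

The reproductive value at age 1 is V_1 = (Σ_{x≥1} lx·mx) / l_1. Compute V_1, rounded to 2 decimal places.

0.83

lx = nx/n0 = nx/300: 1, 0.55333…, 0.27667…, 0.12333…, 0.03, 0
lx·mx for x ≥ 1: 0, 0.276667…, 0.123333…, 0.06, 0 → sum = 0.46…
V_1 = 0.46… / l_1 = 0.46… / 0.553333… = 0.831325… → 0.83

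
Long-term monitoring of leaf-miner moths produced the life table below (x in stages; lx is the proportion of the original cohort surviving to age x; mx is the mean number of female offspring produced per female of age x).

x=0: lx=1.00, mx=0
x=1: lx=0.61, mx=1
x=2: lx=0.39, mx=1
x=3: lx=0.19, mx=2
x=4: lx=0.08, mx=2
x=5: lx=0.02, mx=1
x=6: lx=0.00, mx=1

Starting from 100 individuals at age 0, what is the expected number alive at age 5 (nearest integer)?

Expected survivors = N0 · l_5 = 100 × 0.02 = 2 → 2

2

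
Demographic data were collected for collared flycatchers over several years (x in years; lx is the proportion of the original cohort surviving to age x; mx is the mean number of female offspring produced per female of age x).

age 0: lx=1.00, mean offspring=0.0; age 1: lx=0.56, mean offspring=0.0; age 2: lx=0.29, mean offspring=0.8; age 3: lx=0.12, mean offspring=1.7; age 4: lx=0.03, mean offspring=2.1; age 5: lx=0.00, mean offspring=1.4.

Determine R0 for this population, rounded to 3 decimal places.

lx·mx by age: 0, 0, 0.232, 0.204, 0.063, 0
R0 = Σ lx·mx = 0.499 → 0.499

0.499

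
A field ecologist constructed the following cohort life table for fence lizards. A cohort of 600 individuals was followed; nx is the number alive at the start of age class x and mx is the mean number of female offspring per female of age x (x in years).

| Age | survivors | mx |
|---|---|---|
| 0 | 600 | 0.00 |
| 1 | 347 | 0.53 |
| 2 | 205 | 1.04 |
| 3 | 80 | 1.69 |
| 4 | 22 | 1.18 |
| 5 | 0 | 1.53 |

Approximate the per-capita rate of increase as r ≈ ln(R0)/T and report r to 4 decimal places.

lx = nx/n0 = nx/600: 1, 0.57833…, 0.34167…, 0.13333…, 0.03667…, 0
R0 = Σ lx·mx = 0 + 0.30652… + 0.35533… + 0.22533… + 0.04327… + 0 = 0.93045…
Σ x·lx·mx = 1.86625…; T = 1.86625…/0.93045… = 2.00575…
r ≈ ln(R0)/T = ln(0.93045…)/2.00575… = -0.03594… → -0.0359

-0.0359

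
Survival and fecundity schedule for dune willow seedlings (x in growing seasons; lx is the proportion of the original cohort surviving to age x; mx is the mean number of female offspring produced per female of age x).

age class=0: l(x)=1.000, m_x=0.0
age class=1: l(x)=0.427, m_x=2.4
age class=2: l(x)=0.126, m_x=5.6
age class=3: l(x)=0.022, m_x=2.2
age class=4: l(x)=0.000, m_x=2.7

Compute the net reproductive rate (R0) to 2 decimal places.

lx·mx by age: 0, 1.0248, 0.7056, 0.0484, 0
R0 = Σ lx·mx = 1.7788 → 1.78

1.78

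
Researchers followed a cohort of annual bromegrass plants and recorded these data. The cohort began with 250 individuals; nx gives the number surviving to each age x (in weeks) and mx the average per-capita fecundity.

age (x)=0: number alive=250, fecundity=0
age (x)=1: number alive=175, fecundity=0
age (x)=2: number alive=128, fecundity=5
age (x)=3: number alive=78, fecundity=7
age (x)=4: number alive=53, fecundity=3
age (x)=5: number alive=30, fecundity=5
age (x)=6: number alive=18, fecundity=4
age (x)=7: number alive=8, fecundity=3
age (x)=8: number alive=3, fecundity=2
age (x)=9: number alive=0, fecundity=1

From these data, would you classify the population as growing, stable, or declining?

lx = nx/n0 = nx/250: 1, 0.7, 0.512, 0.312, 0.212, 0.12, 0.072, 0.032, 0.012, 0
R0 = Σ lx·mx = 0 + 0 + 2.56 + 2.184 + 0.636 + 0.6 + 0.288 + 0.096 + 0.024 + 0 = 6.388
R0 > 1, so the population is growing.

growing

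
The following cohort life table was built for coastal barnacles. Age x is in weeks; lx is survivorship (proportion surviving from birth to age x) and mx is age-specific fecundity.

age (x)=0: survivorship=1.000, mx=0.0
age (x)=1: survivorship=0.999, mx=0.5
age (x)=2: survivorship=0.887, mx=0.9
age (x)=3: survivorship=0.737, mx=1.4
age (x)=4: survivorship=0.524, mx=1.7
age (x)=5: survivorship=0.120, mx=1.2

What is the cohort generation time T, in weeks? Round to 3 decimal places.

lx·mx: 0, 0.4995, 0.7983, 1.0318, 0.8908, 0.144 → R0 = 3.3644
x·lx·mx: 0, 0.4995, 1.5966, 3.0954, 3.5632, 0.72 → Σ = 9.4747
T = 9.4747 / 3.3644 = 2.816163… → 2.816

2.816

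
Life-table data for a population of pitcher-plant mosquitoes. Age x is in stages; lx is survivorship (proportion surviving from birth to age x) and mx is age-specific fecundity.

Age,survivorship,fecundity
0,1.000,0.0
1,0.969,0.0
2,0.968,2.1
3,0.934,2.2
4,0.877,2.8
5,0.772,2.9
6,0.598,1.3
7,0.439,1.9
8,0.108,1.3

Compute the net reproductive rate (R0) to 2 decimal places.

lx·mx by age: 0, 0, 2.0328, 2.0548, 2.4556, 2.2388, 0.7774, 0.8341, 0.1404
R0 = Σ lx·mx = 10.5339 → 10.53

10.53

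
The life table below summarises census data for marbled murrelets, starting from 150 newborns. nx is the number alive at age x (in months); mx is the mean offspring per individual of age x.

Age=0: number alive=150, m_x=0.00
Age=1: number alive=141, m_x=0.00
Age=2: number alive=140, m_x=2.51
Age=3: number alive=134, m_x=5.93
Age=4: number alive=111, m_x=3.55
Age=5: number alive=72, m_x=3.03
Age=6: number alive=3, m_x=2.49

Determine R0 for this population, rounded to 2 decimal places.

lx = nx/n0 = nx/150: 1, 0.94, 0.93333…, 0.89333…, 0.74, 0.48, 0.02
lx·mx by age: 0, 0, 2.342667…, 5.297467…, 2.627, 1.4544, 0.0498
R0 = Σ lx·mx = 11.771333… → 11.77

11.77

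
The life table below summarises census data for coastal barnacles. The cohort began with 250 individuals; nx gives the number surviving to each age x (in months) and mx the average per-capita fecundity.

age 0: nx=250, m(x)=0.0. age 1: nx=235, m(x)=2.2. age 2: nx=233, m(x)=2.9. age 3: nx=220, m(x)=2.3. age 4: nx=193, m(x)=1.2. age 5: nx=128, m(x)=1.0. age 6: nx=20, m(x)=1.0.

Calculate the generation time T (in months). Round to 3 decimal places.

lx = nx/n0 = nx/250: 1, 0.94, 0.932, 0.88, 0.772, 0.512, 0.08
lx·mx: 0, 2.068, 2.7028, 2.024, 0.9264, 0.512, 0.08 → R0 = 8.3132
x·lx·mx: 0, 2.068, 5.4056, 6.072, 3.7056, 2.56, 0.48 → Σ = 20.2912
T = 20.2912 / 8.3132 = 2.440841… → 2.441

2.441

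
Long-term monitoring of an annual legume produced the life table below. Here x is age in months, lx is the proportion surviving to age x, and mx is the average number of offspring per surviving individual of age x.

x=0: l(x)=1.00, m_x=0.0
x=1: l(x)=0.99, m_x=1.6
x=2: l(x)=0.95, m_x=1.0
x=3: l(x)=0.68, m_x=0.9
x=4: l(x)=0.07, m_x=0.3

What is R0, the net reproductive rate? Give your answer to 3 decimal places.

lx·mx by age: 0, 1.584, 0.95, 0.612, 0.021
R0 = Σ lx·mx = 3.167 → 3.167

3.167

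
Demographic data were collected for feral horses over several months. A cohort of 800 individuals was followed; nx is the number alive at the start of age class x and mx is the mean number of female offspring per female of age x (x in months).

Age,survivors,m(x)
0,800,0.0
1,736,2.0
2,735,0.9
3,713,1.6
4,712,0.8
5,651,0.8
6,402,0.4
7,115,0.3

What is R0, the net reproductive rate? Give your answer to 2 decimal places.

5.70

lx = nx/n0 = nx/800: 1, 0.92, 0.91875, 0.89125, 0.89, 0.81375, 0.5025, 0.14375
lx·mx by age: 0, 1.84, 0.826875, 1.426, 0.712, 0.651, 0.201, 0.043125
R0 = Σ lx·mx = 5.7 → 5.70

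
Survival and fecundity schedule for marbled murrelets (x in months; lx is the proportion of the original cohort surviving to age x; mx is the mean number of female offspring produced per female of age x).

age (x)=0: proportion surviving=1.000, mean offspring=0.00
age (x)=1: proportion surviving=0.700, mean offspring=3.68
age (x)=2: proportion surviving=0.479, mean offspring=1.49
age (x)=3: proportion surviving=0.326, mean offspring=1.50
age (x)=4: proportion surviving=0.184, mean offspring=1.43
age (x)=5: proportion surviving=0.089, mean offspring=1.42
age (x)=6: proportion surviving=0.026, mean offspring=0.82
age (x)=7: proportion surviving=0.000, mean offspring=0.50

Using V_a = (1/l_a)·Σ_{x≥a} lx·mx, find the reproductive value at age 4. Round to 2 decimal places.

2.23

lx·mx for x ≥ 4: 0.26312, 0.12638, 0.02132, 0 → sum = 0.41082
V_4 = 0.41082 / l_4 = 0.41082 / 0.184 = 2.232717… → 2.23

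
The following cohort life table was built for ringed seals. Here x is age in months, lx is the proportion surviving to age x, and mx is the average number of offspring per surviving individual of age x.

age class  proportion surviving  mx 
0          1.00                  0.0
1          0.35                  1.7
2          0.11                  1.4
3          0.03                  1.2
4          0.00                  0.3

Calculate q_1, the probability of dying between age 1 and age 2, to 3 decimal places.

0.686

q_1 = (l_1 − l_2) / l_1 = (0.35 − 0.11) / 0.35
     = 0.24 / 0.35 = 0.685714… → 0.686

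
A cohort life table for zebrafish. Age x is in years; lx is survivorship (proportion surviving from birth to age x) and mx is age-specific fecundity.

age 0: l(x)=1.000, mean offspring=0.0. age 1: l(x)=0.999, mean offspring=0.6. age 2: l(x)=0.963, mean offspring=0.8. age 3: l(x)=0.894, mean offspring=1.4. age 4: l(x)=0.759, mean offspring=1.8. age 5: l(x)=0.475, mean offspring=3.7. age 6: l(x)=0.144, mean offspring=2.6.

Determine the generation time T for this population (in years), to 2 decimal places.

lx·mx: 0, 0.5994, 0.7704, 1.2516, 1.3662, 1.7575, 0.3744 → R0 = 6.1195
x·lx·mx: 0, 0.5994, 1.5408, 3.7548, 5.4648, 8.7875, 2.2464 → Σ = 22.3937
T = 22.3937 / 6.1195 = 3.6594… → 3.66

3.66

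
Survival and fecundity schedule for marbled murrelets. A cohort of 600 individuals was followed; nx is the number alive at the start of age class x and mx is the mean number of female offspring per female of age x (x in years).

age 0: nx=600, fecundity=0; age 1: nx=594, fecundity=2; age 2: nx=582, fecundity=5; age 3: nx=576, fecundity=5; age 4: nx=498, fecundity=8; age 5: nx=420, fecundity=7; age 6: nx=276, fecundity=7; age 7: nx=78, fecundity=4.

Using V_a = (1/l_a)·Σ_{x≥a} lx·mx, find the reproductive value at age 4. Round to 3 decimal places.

18.410

lx = nx/n0 = nx/600: 1, 0.99, 0.97, 0.96, 0.83, 0.7, 0.46, 0.13
lx·mx for x ≥ 4: 6.64, 4.9, 3.22, 0.52 → sum = 15.28
V_4 = 15.28 / l_4 = 15.28 / 0.83 = 18.409639… → 18.410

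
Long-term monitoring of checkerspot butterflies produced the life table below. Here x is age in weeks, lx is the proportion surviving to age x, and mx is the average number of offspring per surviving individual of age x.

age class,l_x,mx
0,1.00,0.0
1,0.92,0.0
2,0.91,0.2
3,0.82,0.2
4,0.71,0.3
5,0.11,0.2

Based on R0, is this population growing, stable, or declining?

declining

R0 = Σ lx·mx = 0 + 0 + 0.182 + 0.164 + 0.213 + 0.022 = 0.581
R0 < 1, so the population is declining.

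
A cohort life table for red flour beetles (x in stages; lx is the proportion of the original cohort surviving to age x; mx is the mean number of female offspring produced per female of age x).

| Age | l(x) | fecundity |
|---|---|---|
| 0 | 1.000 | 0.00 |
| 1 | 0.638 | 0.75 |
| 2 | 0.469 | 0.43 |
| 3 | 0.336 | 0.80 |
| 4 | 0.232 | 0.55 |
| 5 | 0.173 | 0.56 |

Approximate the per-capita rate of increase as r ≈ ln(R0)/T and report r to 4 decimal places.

0.0700

R0 = Σ lx·mx = 0 + 0.4785 + 0.20167 + 0.2688 + 0.1276 + 0.09688 = 1.17345
Σ x·lx·mx = 2.68304; T = 2.68304/1.17345 = 2.28645…
r ≈ ln(R0)/T = ln(1.17345)/2.28645… = 0.069955… → 0.0700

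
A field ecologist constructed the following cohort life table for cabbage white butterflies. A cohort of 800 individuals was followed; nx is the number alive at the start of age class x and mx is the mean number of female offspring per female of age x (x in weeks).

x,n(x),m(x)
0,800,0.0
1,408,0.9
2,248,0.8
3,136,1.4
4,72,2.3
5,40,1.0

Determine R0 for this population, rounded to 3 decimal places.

lx = nx/n0 = nx/800: 1, 0.51, 0.31, 0.17, 0.09, 0.05
lx·mx by age: 0, 0.459, 0.248, 0.238, 0.207, 0.05
R0 = Σ lx·mx = 1.202 → 1.202

1.202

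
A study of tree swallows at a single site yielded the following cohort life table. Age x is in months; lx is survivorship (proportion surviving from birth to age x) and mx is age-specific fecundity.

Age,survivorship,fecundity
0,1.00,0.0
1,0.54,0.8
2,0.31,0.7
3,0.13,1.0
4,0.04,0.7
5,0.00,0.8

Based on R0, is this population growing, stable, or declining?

declining

R0 = Σ lx·mx = 0 + 0.432 + 0.217 + 0.13 + 0.028 + 0 = 0.807
R0 < 1, so the population is declining.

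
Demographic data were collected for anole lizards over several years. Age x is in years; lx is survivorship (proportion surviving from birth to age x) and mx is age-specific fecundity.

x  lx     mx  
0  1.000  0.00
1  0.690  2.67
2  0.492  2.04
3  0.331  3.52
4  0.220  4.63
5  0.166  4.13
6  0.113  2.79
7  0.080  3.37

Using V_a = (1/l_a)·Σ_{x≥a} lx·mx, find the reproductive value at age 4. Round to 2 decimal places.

10.40

lx·mx for x ≥ 4: 1.0186, 0.68558, 0.31527, 0.2696 → sum = 2.28905
V_4 = 2.28905 / l_4 = 2.28905 / 0.22 = 10.404773… → 10.40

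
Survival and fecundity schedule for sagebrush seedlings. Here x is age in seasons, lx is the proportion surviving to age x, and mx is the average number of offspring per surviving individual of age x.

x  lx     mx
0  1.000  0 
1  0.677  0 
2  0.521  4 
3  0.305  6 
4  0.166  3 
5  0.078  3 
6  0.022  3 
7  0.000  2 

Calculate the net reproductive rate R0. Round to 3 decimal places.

4.712

lx·mx by age: 0, 0, 2.084, 1.83, 0.498, 0.234, 0.066, 0
R0 = Σ lx·mx = 4.712 → 4.712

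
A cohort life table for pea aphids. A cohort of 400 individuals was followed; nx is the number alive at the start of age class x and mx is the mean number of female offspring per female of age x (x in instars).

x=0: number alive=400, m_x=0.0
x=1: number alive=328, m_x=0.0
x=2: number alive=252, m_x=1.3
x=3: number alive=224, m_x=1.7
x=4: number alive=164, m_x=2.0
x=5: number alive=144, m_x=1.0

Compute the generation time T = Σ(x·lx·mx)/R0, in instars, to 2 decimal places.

lx = nx/n0 = nx/400: 1, 0.82, 0.63, 0.56, 0.41, 0.36
lx·mx: 0, 0, 0.819, 0.952, 0.82, 0.36 → R0 = 2.951
x·lx·mx: 0, 0, 1.638, 2.856, 3.28, 1.8 → Σ = 9.574
T = 9.574 / 2.951 = 3.244324… → 3.24

3.24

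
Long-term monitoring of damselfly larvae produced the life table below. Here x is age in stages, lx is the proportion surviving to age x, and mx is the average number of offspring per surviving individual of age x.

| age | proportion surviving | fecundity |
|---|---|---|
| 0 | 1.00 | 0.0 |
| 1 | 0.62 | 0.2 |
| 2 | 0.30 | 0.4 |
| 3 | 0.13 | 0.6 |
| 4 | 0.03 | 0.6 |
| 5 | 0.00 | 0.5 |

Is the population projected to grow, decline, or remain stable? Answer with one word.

R0 = Σ lx·mx = 0 + 0.124 + 0.12 + 0.078 + 0.018 + 0 = 0.34
R0 < 1, so the population is declining.

declining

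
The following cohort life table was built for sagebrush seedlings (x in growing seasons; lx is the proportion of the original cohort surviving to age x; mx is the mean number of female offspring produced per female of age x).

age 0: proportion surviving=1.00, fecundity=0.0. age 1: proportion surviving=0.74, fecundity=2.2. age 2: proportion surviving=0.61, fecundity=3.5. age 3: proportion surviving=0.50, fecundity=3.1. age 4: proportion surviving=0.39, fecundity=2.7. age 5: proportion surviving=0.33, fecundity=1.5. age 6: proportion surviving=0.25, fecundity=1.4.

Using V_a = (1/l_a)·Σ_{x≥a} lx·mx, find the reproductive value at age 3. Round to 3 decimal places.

6.896

lx·mx for x ≥ 3: 1.55, 1.053, 0.495, 0.35 → sum = 3.448
V_3 = 3.448 / l_3 = 3.448 / 0.5 = 6.896 → 6.896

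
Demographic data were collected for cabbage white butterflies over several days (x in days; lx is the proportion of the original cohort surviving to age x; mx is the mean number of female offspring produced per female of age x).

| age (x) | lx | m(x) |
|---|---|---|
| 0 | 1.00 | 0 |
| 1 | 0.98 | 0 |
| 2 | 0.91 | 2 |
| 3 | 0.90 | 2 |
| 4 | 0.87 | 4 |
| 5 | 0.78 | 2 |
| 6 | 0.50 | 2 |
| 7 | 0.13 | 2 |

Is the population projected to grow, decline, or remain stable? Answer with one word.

growing

R0 = Σ lx·mx = 0 + 0 + 1.82 + 1.8 + 3.48 + 1.56 + 1 + 0.26 = 9.92
R0 > 1, so the population is growing.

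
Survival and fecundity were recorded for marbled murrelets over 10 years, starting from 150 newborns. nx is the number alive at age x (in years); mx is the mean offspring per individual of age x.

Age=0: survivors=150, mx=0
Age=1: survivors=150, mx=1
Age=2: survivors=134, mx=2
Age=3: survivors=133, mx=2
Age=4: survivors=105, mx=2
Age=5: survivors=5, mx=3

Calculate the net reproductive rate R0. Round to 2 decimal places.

6.06

lx = nx/n0 = nx/150: 1, 1, 0.89333…, 0.88667…, 0.7, 0.03333…
lx·mx by age: 0, 1, 1.786667…, 1.773333…, 1.4, 0.1…
R0 = Σ lx·mx = 6.06… → 6.06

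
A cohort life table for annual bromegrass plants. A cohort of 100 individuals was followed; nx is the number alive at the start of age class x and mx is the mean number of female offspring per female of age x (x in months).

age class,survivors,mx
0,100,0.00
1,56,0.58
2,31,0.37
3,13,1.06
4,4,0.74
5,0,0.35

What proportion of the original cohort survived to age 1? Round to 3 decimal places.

l_1 = n_1/n_0 = 56/100 = 0.56 → 0.560

0.560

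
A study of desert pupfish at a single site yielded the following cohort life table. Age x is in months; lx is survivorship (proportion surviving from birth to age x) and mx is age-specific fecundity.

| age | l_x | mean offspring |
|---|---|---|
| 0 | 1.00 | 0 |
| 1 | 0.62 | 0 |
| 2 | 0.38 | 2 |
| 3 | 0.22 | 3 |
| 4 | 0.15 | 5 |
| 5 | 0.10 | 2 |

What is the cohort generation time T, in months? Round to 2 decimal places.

3.16

lx·mx: 0, 0, 0.76, 0.66, 0.75, 0.2 → R0 = 2.37
x·lx·mx: 0, 0, 1.52, 1.98, 3, 1 → Σ = 7.5
T = 7.5 / 2.37 = 3.164557… → 3.16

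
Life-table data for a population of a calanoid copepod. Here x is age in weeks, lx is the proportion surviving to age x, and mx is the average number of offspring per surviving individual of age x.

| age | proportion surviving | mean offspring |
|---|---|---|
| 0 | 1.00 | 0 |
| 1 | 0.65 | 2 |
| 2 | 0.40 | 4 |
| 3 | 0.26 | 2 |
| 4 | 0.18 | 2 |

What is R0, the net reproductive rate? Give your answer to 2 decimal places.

3.78

lx·mx by age: 0, 1.3, 1.6, 0.52, 0.36
R0 = Σ lx·mx = 3.78 → 3.78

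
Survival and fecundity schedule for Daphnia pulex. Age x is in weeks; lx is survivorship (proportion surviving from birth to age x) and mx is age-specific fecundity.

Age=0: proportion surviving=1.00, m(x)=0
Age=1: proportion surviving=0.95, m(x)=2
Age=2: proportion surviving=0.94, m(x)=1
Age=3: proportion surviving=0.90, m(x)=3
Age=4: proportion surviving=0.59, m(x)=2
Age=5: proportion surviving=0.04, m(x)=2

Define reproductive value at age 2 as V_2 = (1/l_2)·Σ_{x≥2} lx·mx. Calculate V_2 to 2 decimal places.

lx·mx for x ≥ 2: 0.94, 2.7, 1.18, 0.08 → sum = 4.9
V_2 = 4.9 / l_2 = 4.9 / 0.94 = 5.212766… → 5.21

5.21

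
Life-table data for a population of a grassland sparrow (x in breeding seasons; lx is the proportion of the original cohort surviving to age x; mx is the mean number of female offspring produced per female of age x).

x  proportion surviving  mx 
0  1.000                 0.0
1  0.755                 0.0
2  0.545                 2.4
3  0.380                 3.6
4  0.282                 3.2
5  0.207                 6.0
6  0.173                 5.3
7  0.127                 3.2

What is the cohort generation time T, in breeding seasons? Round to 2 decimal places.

4.05

lx·mx: 0, 0, 1.308, 1.368, 0.9024, 1.242, 0.9169, 0.4064 → R0 = 6.1437
x·lx·mx: 0, 0, 2.616, 4.104, 3.6096, 6.21, 5.5014, 2.8448 → Σ = 24.8858
T = 24.8858 / 6.1437 = 4.050621… → 4.05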